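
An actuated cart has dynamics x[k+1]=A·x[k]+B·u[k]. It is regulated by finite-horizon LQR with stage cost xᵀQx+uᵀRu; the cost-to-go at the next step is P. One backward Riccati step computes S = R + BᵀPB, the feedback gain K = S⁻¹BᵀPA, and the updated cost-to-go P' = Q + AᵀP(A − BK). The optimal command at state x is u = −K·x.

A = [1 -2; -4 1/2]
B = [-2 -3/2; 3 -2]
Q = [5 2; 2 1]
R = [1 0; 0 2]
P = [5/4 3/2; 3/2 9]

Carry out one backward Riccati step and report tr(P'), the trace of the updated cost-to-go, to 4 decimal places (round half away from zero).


BᵀP = [2.0000 24.0000; -4.8750 -20.2500]
S = R + BᵀPB = [1 0; 0 2] + [68.0000 -51.0000; -51.0000 47.8125] = [69.0000 -51.0000; -51.0000 49.8125]
BᵀPA = [-94.0000 8.0000; 76.1250 -0.3750]
K = S⁻¹·BᵀPA = [-0.9569 0.4538; 0.5486 0.4571]
A−BK = [-0.0909 -0.4069; -0.0323 0.0528]
AᵀP(A−BK) = [1.5459 0.1106; 0.1106 0.7913]
P' = Q + AᵀP(A−BK) = [6.5459 2.1106; 2.1106 1.7913]
tr(P') = 8.3372

8.3372


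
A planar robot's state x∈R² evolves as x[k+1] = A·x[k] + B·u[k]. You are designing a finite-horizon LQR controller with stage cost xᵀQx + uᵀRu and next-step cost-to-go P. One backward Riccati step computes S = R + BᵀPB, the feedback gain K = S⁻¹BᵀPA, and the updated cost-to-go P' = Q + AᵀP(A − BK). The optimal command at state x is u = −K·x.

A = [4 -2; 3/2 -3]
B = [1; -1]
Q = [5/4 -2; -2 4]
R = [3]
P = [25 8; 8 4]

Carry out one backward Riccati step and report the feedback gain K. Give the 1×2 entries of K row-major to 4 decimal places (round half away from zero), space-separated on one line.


4.6250 -2.8750

BᵀP = [17.0000 4.0000]
S = R + BᵀPB = [3] + [13.0000] = [16.0000]
BᵀPA = [74.0000 -46.0000]
K = S⁻¹·BᵀPA = [4.6250 -2.8750]
A−BK = [-0.6250 0.8750; 6.1250 -5.8750]
AᵀP(A−BK) = [162.7500 -125.2500; -125.2500 99.7500]
P' = Q + AᵀP(A−BK) = [164.0000 -127.2500; -127.2500 103.7500]
tr(P') = 267.7500


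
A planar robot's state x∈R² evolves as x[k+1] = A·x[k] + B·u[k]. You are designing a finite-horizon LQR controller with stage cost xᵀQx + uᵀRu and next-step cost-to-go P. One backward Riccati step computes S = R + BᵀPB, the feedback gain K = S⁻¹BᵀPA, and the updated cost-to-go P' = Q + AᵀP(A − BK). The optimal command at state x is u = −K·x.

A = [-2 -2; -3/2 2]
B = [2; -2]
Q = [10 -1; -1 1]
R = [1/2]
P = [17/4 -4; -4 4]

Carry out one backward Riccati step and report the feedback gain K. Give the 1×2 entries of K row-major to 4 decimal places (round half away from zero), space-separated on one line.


-0.1374 -0.9924

BᵀP = [16.5000 -16.0000]
S = R + BᵀPB = [1/2] + [65.0000] = [65.5000]
BᵀPA = [-9.0000 -65.0000]
K = S⁻¹·BᵀPA = [-0.1374 -0.9924]
A−BK = [-1.7252 -0.0153; -1.7748 0.0153]
AᵀP(A−BK) = [0.7634 0.0687; 0.0687 0.4962]
P' = Q + AᵀP(A−BK) = [10.7634 -0.9313; -0.9313 1.4962]
tr(P') = 12.2595


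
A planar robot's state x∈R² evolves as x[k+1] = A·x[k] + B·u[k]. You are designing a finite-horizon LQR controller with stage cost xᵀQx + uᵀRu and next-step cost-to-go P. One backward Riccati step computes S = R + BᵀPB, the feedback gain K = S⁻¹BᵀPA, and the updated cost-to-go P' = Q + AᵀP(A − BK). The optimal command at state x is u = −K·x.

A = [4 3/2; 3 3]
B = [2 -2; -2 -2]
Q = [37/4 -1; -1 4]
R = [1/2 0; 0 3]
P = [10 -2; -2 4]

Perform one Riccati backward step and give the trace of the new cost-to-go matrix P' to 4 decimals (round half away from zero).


25.2243

BᵀP = [24.0000 -12.0000; -16.0000 -4.0000]
S = R + BᵀPB = [1/2 0; 0 3] + [72.0000 -24.0000; -24.0000 40.0000] = [72.5000 -24.0000; -24.0000 43.0000]
BᵀPA = [60.0000 0.0000; -76.0000 -36.0000]
K = S⁻¹·BᵀPA = [0.2975 -0.3400; -1.6014 -1.0270]
A−BK = [0.2022 0.1260; 0.3921 0.2662]
AᵀP(A−BK) = [8.4446 5.3490; 5.3490 3.5297]
P' = Q + AᵀP(A−BK) = [17.6946 4.3490; 4.3490 7.5297]
tr(P') = 25.2243


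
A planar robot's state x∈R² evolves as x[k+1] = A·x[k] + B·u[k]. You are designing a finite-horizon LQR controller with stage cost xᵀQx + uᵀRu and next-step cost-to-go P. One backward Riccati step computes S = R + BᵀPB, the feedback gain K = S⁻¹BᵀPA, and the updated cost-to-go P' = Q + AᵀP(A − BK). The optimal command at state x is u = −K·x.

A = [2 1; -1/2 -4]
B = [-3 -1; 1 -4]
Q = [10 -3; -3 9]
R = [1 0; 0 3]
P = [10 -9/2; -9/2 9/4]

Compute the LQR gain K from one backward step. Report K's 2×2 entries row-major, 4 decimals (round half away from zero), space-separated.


-0.6381 -0.7011 0.0048 0.4630

BᵀP = [-34.5000 15.7500; 8.0000 -4.5000]
S = R + BᵀPB = [1 0; 0 3] + [119.2500 -28.5000; -28.5000 10.0000] = [120.2500 -28.5000; -28.5000 13.0000]
BᵀPA = [-76.8750 -97.5000; 18.2500 26.0000]
K = S⁻¹·BᵀPA = [-0.6381 -0.7011; 0.0048 0.4630]
A−BK = [0.0904 -0.6401; 0.1575 -1.4467]
AᵀP(A−BK) = [0.4167 0.4050; 0.4050 1.6069]
P' = Q + AᵀP(A−BK) = [10.4167 -2.5950; -2.5950 10.6069]
tr(P') = 21.0236


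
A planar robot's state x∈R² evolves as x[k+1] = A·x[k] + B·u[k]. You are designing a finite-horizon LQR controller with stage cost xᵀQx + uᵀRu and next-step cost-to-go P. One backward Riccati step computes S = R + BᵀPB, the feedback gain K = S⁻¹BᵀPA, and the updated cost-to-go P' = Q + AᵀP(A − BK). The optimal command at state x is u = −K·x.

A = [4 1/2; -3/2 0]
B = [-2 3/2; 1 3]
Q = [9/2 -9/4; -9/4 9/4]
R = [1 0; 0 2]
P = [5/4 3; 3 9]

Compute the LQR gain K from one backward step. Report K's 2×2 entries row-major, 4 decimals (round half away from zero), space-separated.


-1.0086 -0.1020 0.0539 0.0570

BᵀP = [0.5000 3.0000; 10.8750 31.5000]
S = R + BᵀPB = [1 0; 0 2] + [2.0000 9.7500; 9.7500 110.8125] = [3.0000 9.7500; 9.7500 112.8125]
BᵀPA = [-2.5000 0.2500; -3.7500 5.4375]
K = S⁻¹·BᵀPA = [-1.0086 -0.1020; 0.0539 0.0570]
A−BK = [1.9019 0.2106; -0.6532 -0.0691]
AᵀP(A−BK) = [1.9307 0.2089; 0.2089 0.0280]
P' = Q + AᵀP(A−BK) = [6.4307 -2.0411; -2.0411 2.2780]
tr(P') = 8.7087


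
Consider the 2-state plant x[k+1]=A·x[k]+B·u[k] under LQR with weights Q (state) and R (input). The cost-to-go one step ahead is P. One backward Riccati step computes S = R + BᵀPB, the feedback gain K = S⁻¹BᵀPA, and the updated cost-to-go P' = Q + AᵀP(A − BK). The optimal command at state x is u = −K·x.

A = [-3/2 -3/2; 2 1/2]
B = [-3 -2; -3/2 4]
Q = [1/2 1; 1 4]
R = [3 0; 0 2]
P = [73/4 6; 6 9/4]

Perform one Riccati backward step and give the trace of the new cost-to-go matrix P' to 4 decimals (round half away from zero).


BᵀP = [-63.7500 -21.3750; -12.5000 -3.0000]
S = R + BᵀPB = [3 0; 0 2] + [223.3125 42.0000; 42.0000 13.0000] = [226.3125 42.0000; 42.0000 15.0000]
BᵀPA = [52.8750 84.9375; 12.7500 17.2500]
K = S⁻¹·BᵀPA = [0.1580 0.3370; 0.4076 0.2064]
A−BK = [-0.2108 -0.0762; 0.6064 0.1801]
AᵀP(A−BK) = [0.5116 0.3618; 0.3618 0.4402]
P' = Q + AᵀP(A−BK) = [1.0116 1.3618; 1.3618 4.4402]
tr(P') = 5.4518

5.4518


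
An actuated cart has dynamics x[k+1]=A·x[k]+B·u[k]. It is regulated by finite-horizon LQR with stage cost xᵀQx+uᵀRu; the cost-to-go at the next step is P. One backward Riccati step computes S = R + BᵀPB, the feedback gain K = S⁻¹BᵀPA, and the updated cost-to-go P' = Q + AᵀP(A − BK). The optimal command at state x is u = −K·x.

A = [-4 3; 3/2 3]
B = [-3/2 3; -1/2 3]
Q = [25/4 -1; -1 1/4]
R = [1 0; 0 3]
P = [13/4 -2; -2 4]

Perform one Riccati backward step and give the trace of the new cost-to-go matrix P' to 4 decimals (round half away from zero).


BᵀP = [-3.8750 1.0000; 3.7500 6.0000]
S = R + BᵀPB = [1 0; 0 3] + [5.3125 -8.6250; -8.6250 29.2500] = [6.3125 -8.6250; -8.6250 32.2500]
BᵀPA = [17.0000 -8.6250; -6.0000 29.2500]
K = S⁻¹·BᵀPA = [3.8433 -0.2003; 0.8418 0.8534]
A−BK = [-0.7605 0.1393; 0.8962 0.3396]
AᵀP(A−BK) = [24.7155 2.5254; 2.5254 2.5602]
P' = Q + AᵀP(A−BK) = [30.9655 1.5254; 1.5254 2.8102]
tr(P') = 33.7758

33.7758


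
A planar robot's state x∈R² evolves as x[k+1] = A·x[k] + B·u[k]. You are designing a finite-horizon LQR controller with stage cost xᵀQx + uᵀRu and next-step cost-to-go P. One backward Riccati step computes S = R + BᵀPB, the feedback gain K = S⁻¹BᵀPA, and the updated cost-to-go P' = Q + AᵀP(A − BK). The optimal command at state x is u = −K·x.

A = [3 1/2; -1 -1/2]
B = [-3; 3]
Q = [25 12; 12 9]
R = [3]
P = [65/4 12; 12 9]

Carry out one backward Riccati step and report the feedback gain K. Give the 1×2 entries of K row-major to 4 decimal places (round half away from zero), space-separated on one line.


BᵀP = [-12.7500 -9.0000]
S = R + BᵀPB = [3] + [11.2500] = [14.2500]
BᵀPA = [-29.2500 -1.8750]
K = S⁻¹·BᵀPA = [-2.0526 -0.1316]
A−BK = [-3.1579 0.1053; 5.1579 -0.1053]
AᵀP(A−BK) = [23.2105 1.0263; 1.0263 0.0658]
P' = Q + AᵀP(A−BK) = [48.2105 13.0263; 13.0263 9.0658]
tr(P') = 57.2763

-2.0526 -0.1316


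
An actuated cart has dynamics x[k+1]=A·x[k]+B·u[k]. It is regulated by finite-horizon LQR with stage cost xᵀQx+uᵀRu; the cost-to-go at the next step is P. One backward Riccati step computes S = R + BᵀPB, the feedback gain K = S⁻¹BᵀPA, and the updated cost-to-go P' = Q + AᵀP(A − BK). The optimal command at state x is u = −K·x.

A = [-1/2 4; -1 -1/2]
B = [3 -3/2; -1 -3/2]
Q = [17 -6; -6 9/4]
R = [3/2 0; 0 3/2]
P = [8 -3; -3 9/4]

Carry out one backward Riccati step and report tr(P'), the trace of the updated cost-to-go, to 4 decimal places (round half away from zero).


21.7377

BᵀP = [27.0000 -11.2500; -7.5000 1.1250]
S = R + BᵀPB = [3/2 0; 0 3/2] + [92.2500 -23.6250; -23.6250 9.5625] = [93.7500 -23.6250; -23.6250 11.0625]
BᵀPA = [-2.2500 113.6250; 2.6250 -30.5625]
K = S⁻¹·BᵀPA = [0.0775 1.1169; 0.4028 -0.3776]
A−BK = [-0.1283 0.0831; -0.3183 0.0505]
AᵀP(A−BK) = [0.3670 -0.1210; -0.1210 2.1207]
P' = Q + AᵀP(A−BK) = [17.3670 -6.1210; -6.1210 4.3707]
tr(P') = 21.7377


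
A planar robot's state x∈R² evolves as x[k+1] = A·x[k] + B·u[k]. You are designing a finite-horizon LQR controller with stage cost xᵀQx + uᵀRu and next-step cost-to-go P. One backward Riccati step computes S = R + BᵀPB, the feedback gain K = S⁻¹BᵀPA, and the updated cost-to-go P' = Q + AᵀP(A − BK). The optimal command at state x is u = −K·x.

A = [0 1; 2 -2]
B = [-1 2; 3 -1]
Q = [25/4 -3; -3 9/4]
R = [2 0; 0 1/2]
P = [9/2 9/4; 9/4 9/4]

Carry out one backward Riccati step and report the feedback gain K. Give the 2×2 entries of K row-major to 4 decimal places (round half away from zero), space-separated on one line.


BᵀP = [2.2500 4.5000; 6.7500 2.2500]
S = R + BᵀPB = [2 0; 0 1/2] + [11.2500 0.0000; 0.0000 11.2500] = [13.2500 0.0000; 0.0000 11.7500]
BᵀPA = [9.0000 -6.7500; 4.5000 2.2500]
K = S⁻¹·BᵀPA = [0.6792 -0.5094; 0.3830 0.1915]
A−BK = [-0.0867 0.1076; 0.3452 -0.2802]
AᵀP(A−BK) = [1.1634 -0.7768; -0.7768 0.6305]
P' = Q + AᵀP(A−BK) = [7.4134 -3.7768; -3.7768 2.8805]
tr(P') = 10.2939

0.6792 -0.5094 0.3830 0.1915


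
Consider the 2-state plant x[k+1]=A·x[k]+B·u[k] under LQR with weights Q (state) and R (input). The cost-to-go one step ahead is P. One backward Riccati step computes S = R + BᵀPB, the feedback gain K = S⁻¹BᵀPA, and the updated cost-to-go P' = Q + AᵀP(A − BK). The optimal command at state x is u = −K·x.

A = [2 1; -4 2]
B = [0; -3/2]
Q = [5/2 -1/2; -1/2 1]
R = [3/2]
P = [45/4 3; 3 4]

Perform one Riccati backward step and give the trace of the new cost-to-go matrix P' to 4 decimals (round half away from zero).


BᵀP = [-4.5000 -6.0000]
S = R + BᵀPB = [3/2] + [9.0000] = [10.5000]
BᵀPA = [15.0000 -16.5000]
K = S⁻¹·BᵀPA = [1.4286 -1.5714]
A−BK = [2.0000 1.0000; -1.8571 -0.3571]
AᵀP(A−BK) = [39.5714 14.0714; 14.0714 13.3214]
P' = Q + AᵀP(A−BK) = [42.0714 13.5714; 13.5714 14.3214]
tr(P') = 56.3929

56.3929


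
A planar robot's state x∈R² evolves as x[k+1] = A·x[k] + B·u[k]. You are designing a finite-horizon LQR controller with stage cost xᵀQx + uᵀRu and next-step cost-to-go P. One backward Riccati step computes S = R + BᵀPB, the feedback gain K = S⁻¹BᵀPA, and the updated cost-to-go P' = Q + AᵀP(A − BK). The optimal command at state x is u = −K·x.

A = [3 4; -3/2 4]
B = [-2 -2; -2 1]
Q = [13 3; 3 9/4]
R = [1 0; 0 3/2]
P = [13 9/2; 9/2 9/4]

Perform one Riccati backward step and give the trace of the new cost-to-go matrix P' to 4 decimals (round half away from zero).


21.3492

BᵀP = [-35.0000 -13.5000; -21.5000 -6.7500]
S = R + BᵀPB = [1 0; 0 3/2] + [97.0000 56.5000; 56.5000 36.2500] = [98.0000 56.5000; 56.5000 37.7500]
BᵀPA = [-84.7500 -194.0000; -54.3750 -113.0000]
K = S⁻¹·BᵀPA = [-0.2506 -1.8512; -1.0653 -0.2228]
A−BK = [0.3682 -0.1479; -0.9359 0.5205]
AᵀP(A−BK) = [2.3969 0.5012; 0.5012 3.7023]
P' = Q + AᵀP(A−BK) = [15.3969 3.5012; 3.5012 5.9523]
tr(P') = 21.3492


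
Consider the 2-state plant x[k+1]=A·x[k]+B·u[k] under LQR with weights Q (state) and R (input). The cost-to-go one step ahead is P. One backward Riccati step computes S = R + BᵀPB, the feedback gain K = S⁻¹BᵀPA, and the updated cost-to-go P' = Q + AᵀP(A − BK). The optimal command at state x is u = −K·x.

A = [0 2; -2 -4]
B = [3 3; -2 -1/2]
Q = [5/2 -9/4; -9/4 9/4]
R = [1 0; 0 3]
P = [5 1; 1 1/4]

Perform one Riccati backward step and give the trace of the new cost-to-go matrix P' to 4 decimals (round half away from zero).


5.6785

BᵀP = [13.0000 2.5000; 14.5000 2.8750]
S = R + BᵀPB = [1 0; 0 3] + [34.0000 37.7500; 37.7500 42.0625] = [35.0000 37.7500; 37.7500 45.0625]
BᵀPA = [-5.0000 16.0000; -5.7500 17.5000]
K = S⁻¹·BᵀPA = [-0.0542 0.3969; -0.0822 0.0559]
A−BK = [0.4092 0.6417; -2.1495 -3.1783]
AᵀP(A−BK) = [0.2564 0.3057; 0.3057 0.6721]
P' = Q + AᵀP(A−BK) = [2.7564 -1.9443; -1.9443 2.9221]
tr(P') = 5.6785


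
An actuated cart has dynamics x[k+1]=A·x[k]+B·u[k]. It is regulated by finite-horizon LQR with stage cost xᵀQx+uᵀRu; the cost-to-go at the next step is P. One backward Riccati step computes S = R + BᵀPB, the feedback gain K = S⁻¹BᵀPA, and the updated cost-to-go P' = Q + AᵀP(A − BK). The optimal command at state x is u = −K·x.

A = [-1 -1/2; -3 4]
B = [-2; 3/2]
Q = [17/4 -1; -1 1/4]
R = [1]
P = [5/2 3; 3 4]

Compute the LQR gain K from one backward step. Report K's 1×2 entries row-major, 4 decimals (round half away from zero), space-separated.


BᵀP = [-0.5000 0.0000]
S = R + BᵀPB = [1] + [1.0000] = [2.0000]
BᵀPA = [0.5000 0.2500]
K = S⁻¹·BᵀPA = [0.2500 0.1250]
A−BK = [-0.5000 -0.2500; -3.3750 3.8125]
AᵀP(A−BK) = [56.3750 -54.3125; -54.3125 52.5938]
P' = Q + AᵀP(A−BK) = [60.6250 -55.3125; -55.3125 52.8438]
tr(P') = 113.4688

0.2500 0.1250


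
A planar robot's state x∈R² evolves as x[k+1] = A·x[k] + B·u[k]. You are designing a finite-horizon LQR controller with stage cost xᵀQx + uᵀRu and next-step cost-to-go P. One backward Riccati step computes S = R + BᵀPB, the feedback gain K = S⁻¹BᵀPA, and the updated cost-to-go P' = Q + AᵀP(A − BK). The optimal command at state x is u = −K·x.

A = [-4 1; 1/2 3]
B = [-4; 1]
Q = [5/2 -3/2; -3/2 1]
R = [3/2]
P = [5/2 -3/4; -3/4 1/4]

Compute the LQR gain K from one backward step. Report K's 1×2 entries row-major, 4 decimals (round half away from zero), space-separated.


BᵀP = [-10.7500 3.2500]
S = R + BᵀPB = [3/2] + [46.2500] = [47.7500]
BᵀPA = [44.6250 -1.0000]
K = S⁻¹·BᵀPA = [0.9346 -0.0209]
A−BK = [-0.2618 0.9162; -0.4346 3.0209]
AᵀP(A−BK) = [1.3580 -0.0654; -0.0654 0.2291]
P' = Q + AᵀP(A−BK) = [3.8580 -1.5654; -1.5654 1.2291]
tr(P') = 5.0870

0.9346 -0.0209


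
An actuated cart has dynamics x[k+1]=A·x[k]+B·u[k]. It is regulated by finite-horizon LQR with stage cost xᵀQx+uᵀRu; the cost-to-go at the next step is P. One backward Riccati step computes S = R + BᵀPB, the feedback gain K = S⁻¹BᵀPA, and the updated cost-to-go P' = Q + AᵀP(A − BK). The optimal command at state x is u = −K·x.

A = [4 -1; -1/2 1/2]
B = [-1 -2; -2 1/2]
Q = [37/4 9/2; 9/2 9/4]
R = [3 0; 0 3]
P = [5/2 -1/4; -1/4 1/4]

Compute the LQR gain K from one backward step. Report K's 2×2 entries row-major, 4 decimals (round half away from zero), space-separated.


BᵀP = [-2.0000 -0.2500; -5.1250 0.6250]
S = R + BᵀPB = [3 0; 0 3] + [2.5000 3.8750; 3.8750 10.5625] = [5.5000 3.8750; 3.8750 13.5625]
BᵀPA = [-7.8750 1.8750; -20.8125 5.4375]
K = S⁻¹·BᵀPA = [-0.4390 0.0732; -1.4091 0.3800]
A−BK = [0.7427 -0.1668; -0.6735 0.4563]
AᵀP(A−BK) = [8.2777 -2.2022; -2.2022 0.6090]
P' = Q + AᵀP(A−BK) = [17.5277 2.2978; 2.2978 2.8590]
tr(P') = 20.3867

-0.4390 0.0732 -1.4091 0.3800


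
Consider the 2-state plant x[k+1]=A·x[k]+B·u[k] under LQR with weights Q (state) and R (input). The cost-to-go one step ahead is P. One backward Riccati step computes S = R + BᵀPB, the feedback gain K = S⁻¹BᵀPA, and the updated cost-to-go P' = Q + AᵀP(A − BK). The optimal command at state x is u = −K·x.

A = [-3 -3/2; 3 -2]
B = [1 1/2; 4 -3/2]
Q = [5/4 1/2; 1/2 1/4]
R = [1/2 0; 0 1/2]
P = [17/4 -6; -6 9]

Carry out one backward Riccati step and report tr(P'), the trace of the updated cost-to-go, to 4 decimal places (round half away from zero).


BᵀP = [-19.7500 30.0000; 11.1250 -16.5000]
S = R + BᵀPB = [1/2 0; 0 1/2] + [100.2500 -54.8750; -54.8750 30.3125] = [100.7500 -54.8750; -54.8750 30.8125]
BᵀPA = [149.2500 -30.3750; -82.8750 16.3125]
K = S⁻¹·BᵀPA = [0.5478 -0.4381; -1.7140 -0.2508]
A−BK = [-2.6908 -0.9366; -1.7623 -0.6239]
AᵀP(A−BK) = [3.4381 0.7251; 0.7251 0.3467]
P' = Q + AᵀP(A−BK) = [4.6881 1.2251; 1.2251 0.5967]
tr(P') = 5.2847

5.2847


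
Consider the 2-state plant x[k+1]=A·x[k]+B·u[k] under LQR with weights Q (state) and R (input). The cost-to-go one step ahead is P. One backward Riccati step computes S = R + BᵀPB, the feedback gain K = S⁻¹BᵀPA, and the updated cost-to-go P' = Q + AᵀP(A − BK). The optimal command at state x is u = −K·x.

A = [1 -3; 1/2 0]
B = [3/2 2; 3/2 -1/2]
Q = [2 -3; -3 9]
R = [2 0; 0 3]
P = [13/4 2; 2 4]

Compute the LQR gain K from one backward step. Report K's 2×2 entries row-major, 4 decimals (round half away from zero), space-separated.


0.3840 -0.5317 0.1677 -0.8091

BᵀP = [7.8750 9.0000; 5.5000 2.0000]
S = R + BᵀPB = [2 0; 0 3] + [25.3125 11.2500; 11.2500 10.0000] = [27.3125 11.2500; 11.2500 13.0000]
BᵀPA = [12.3750 -23.6250; 6.5000 -16.5000]
K = S⁻¹·BᵀPA = [0.3840 -0.5317; 0.1677 -0.8091]
A−BK = [0.0886 -0.5842; 0.0078 0.3931]
AᵀP(A−BK) = [0.4078 -0.9108; -0.9108 3.3381]
P' = Q + AᵀP(A−BK) = [2.4078 -3.9108; -3.9108 12.3381]
tr(P') = 14.7459


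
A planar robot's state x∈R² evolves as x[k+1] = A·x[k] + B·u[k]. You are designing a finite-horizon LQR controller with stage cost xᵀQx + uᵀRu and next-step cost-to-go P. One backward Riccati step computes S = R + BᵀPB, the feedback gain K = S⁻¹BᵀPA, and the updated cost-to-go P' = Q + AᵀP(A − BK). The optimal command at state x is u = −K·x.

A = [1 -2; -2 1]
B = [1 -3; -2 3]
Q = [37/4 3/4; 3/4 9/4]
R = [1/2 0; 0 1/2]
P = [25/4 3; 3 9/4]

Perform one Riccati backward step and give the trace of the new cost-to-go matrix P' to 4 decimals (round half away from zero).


12.7433

BᵀP = [0.2500 -1.5000; -9.7500 -2.2500]
S = R + BᵀPB = [1/2 0; 0 1/2] + [3.2500 -5.2500; -5.2500 22.5000] = [3.7500 -5.2500; -5.2500 23.0000]
BᵀPA = [3.2500 -2.0000; -5.2500 17.2500]
K = S⁻¹·BᵀPA = [0.8040 0.7593; -0.0447 0.9233]
A−BK = [0.0618 0.0106; -0.2577 -0.2513]
AᵀP(A−BK) = [0.4020 0.3797; 0.3797 0.8413]
P' = Q + AᵀP(A−BK) = [9.6520 1.1297; 1.1297 3.0913]
tr(P') = 12.7433


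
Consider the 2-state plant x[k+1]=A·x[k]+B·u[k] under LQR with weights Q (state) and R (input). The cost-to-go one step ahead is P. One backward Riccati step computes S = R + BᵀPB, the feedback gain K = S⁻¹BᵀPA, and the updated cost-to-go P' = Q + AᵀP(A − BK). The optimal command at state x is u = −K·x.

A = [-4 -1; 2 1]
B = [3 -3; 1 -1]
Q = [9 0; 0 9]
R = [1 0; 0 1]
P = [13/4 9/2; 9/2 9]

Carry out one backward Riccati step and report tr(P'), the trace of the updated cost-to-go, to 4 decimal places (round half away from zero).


BᵀP = [14.2500 22.5000; -14.2500 -22.5000]
S = R + BᵀPB = [1 0; 0 1] + [65.2500 -65.2500; -65.2500 65.2500] = [66.2500 -65.2500; -65.2500 66.2500]
BᵀPA = [-12.0000 8.2500; 12.0000 -8.2500]
K = S⁻¹·BᵀPA = [-0.0913 0.0627; 0.0913 -0.0627]
A−BK = [-3.4525 -1.3764; 2.1825 0.8745]
AᵀP(A−BK) = [13.8099 5.5057; 5.5057 2.2148]
P' = Q + AᵀP(A−BK) = [22.8099 5.5057; 5.5057 11.2148]
tr(P') = 34.0247

34.0247


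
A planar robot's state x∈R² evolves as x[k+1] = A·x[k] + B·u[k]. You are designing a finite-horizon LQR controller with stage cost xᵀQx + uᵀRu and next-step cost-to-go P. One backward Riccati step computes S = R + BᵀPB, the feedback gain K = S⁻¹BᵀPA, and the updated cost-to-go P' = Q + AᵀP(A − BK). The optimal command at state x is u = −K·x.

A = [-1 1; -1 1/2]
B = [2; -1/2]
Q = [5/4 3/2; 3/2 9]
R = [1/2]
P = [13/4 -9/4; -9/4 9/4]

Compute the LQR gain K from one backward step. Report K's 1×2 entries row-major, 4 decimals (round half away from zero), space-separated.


-0.1077 0.2593

BᵀP = [7.6250 -5.6250]
S = R + BᵀPB = [1/2] + [18.0625] = [18.5625]
BᵀPA = [-2.0000 4.8125]
K = S⁻¹·BᵀPA = [-0.1077 0.2593]
A−BK = [-0.7845 0.4815; -1.0539 0.6296]
AᵀP(A−BK) = [0.7845 -0.4815; -0.4815 0.3148]
P' = Q + AᵀP(A−BK) = [2.0345 1.0185; 1.0185 9.3148]
tr(P') = 11.3493


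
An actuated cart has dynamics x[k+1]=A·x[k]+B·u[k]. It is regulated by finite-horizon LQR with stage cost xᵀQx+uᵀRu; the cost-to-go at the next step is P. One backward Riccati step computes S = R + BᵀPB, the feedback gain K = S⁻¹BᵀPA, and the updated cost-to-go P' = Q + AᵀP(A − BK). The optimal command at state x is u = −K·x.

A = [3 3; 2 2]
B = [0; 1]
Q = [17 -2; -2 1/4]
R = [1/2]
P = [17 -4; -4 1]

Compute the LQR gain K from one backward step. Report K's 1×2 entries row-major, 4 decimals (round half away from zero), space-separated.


BᵀP = [-4.0000 1.0000]
S = R + BᵀPB = [1/2] + [1.0000] = [1.5000]
BᵀPA = [-10.0000 -10.0000]
K = S⁻¹·BᵀPA = [-6.6667 -6.6667]
A−BK = [3.0000 3.0000; 8.6667 8.6667]
AᵀP(A−BK) = [42.3333 42.3333; 42.3333 42.3333]
P' = Q + AᵀP(A−BK) = [59.3333 40.3333; 40.3333 42.5833]
tr(P') = 101.9167

-6.6667 -6.6667


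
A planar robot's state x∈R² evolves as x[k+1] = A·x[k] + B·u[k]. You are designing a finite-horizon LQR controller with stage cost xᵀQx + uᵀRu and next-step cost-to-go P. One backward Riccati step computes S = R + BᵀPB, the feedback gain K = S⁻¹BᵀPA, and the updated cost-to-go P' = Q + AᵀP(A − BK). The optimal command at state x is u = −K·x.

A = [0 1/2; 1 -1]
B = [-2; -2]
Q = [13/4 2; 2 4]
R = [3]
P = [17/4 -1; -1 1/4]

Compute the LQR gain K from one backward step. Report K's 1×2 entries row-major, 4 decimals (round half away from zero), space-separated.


0.1154 -0.3654

BᵀP = [-6.5000 1.5000]
S = R + BᵀPB = [3] + [10.0000] = [13.0000]
BᵀPA = [1.5000 -4.7500]
K = S⁻¹·BᵀPA = [0.1154 -0.3654]
A−BK = [0.2308 -0.2308; 1.2308 -1.7308]
AᵀP(A−BK) = [0.0769 -0.2019; -0.2019 0.5769]
P' = Q + AᵀP(A−BK) = [3.3269 1.7981; 1.7981 4.5769]
tr(P') = 7.9038


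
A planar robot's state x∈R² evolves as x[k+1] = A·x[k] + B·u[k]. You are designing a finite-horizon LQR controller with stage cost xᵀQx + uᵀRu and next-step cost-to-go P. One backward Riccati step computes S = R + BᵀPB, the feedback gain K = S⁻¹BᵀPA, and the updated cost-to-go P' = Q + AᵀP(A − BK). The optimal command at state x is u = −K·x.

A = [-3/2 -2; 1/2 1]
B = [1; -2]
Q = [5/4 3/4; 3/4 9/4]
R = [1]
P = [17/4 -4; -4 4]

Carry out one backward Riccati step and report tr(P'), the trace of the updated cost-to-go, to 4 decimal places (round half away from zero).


BᵀP = [12.2500 -12.0000]
S = R + BᵀPB = [1] + [36.2500] = [37.2500]
BᵀPA = [-24.3750 -36.5000]
K = S⁻¹·BᵀPA = [-0.6544 -0.9799]
A−BK = [-0.8456 -1.0201; -0.8087 -0.9597]
AᵀP(A−BK) = [0.6124 0.8658; 0.8658 1.2349]
P' = Q + AᵀP(A−BK) = [1.8624 1.6158; 1.6158 3.4849]
tr(P') = 5.3473

5.3473


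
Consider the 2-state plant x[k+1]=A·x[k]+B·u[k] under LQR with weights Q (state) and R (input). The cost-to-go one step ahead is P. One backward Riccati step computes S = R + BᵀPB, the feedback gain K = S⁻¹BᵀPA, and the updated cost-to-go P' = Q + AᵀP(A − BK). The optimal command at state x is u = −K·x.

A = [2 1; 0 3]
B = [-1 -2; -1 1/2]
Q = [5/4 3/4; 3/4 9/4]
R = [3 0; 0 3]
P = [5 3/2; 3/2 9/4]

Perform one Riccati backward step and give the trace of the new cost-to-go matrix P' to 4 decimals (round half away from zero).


16.0902

BᵀP = [-6.5000 -3.7500; -9.2500 -1.8750]
S = R + BᵀPB = [3 0; 0 3] + [10.2500 11.1250; 11.1250 17.5625] = [13.2500 11.1250; 11.1250 20.5625]
BᵀPA = [-13.0000 -17.7500; -18.5000 -14.8750]
K = S⁻¹·BᵀPA = [-0.4136 -1.3417; -0.6759 0.0025]
A−BK = [0.2346 -0.3367; -0.0757 1.6570]
AᵀP(A−BK) = [2.1185 1.6040; 1.6040 10.4716]
P' = Q + AᵀP(A−BK) = [3.3685 2.3540; 2.3540 12.7216]
tr(P') = 16.0902


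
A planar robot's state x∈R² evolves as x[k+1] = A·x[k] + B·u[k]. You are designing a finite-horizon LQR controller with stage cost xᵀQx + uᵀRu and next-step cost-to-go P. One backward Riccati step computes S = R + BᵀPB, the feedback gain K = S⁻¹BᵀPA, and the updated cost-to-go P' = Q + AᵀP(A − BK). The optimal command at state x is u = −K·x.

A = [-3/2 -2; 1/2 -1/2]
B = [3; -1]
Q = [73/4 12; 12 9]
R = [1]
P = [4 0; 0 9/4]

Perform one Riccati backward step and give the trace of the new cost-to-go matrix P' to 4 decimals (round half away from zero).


BᵀP = [12.0000 -2.2500]
S = R + BᵀPB = [1] + [38.2500] = [39.2500]
BᵀPA = [-19.1250 -22.8750]
K = S⁻¹·BᵀPA = [-0.4873 -0.5828]
A−BK = [-0.0382 -0.2516; 0.0127 -1.0828]
AᵀP(A−BK) = [0.2436 0.2914; 0.2914 3.2309]
P' = Q + AᵀP(A−BK) = [18.4936 12.2914; 12.2914 12.2309]
tr(P') = 30.7245

30.7245


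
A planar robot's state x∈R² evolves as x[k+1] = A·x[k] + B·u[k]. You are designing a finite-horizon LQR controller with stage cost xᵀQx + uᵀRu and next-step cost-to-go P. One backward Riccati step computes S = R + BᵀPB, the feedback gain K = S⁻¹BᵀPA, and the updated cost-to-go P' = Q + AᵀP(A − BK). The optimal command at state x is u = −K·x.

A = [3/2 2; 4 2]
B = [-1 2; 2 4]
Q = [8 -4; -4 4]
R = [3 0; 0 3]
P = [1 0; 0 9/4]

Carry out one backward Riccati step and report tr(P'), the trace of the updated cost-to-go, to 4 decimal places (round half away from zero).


15.8614

BᵀP = [-1.0000 4.5000; 2.0000 9.0000]
S = R + BᵀPB = [3 0; 0 3] + [10.0000 16.0000; 16.0000 40.0000] = [13.0000 16.0000; 16.0000 43.0000]
BᵀPA = [16.5000 7.0000; 39.0000 22.0000]
K = S⁻¹·BᵀPA = [0.2822 -0.1683; 0.8020 0.5743]
A−BK = [0.1782 0.6832; 0.2277 0.0396]
AᵀP(A−BK) = [2.3168 1.3812; 1.3812 1.5446]
P' = Q + AᵀP(A−BK) = [10.3168 -2.6188; -2.6188 5.5446]
tr(P') = 15.8614


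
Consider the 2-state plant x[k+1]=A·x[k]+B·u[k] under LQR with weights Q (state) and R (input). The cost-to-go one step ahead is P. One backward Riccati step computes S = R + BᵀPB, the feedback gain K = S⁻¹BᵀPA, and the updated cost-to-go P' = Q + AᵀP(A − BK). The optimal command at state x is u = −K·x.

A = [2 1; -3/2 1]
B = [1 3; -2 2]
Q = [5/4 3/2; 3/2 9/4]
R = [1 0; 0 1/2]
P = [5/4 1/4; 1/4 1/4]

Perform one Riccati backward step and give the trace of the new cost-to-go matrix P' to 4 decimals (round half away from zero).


4.2181

BᵀP = [0.7500 -0.2500; 4.2500 1.2500]
S = R + BᵀPB = [1 0; 0 1/2] + [1.2500 1.7500; 1.7500 15.2500] = [2.2500 1.7500; 1.7500 15.7500]
BᵀPA = [1.8750 0.5000; 6.6250 5.5000]
K = S⁻¹·BᵀPA = [0.5541 -0.0541; 0.3591 0.3552]
A−BK = [0.3687 -0.0116; -1.1100 0.1815]
AᵀP(A−BK) = [0.6448 -0.0019; -0.0019 0.0734]
P' = Q + AᵀP(A−BK) = [1.8948 1.4981; 1.4981 2.3234]
tr(P') = 4.2181


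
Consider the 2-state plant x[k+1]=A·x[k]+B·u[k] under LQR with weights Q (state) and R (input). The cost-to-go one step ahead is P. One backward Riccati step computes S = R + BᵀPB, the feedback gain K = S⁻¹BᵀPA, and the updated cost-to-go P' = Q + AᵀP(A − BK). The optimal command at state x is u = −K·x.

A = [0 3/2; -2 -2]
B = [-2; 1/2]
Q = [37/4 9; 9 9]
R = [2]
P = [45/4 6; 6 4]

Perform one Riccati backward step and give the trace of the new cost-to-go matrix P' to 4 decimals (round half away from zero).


BᵀP = [-19.5000 -10.0000]
S = R + BᵀPB = [2] + [34.0000] = [36.0000]
BᵀPA = [20.0000 -9.2500]
K = S⁻¹·BᵀPA = [0.5556 -0.2569]
A−BK = [1.1111 0.9861; -2.2778 -1.8715]
AᵀP(A−BK) = [4.8889 3.1389; 3.1389 2.9358]
P' = Q + AᵀP(A−BK) = [14.1389 12.1389; 12.1389 11.9358]
tr(P') = 26.0747

26.0747


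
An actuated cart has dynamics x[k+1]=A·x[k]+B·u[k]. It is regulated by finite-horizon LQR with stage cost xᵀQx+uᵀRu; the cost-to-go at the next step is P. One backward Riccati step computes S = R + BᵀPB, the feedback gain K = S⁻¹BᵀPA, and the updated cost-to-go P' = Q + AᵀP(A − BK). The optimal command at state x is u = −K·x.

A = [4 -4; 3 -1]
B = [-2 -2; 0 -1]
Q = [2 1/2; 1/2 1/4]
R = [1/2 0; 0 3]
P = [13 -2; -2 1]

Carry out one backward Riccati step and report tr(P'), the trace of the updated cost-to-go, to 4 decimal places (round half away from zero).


BᵀP = [-26.0000 4.0000; -24.0000 3.0000]
S = R + BᵀPB = [1/2 0; 0 3] + [52.0000 48.0000; 48.0000 45.0000] = [52.5000 48.0000; 48.0000 48.0000]
BᵀPA = [-92.0000 100.0000; -87.0000 93.0000]
K = S⁻¹·BᵀPA = [-1.1111 1.5556; -0.7014 0.3819]
A−BK = [0.3750 -0.1250; 2.2986 -0.6181]
AᵀP(A−BK) = [5.7569 -2.6597; -2.6597 1.9236]
P' = Q + AᵀP(A−BK) = [7.7569 -2.1597; -2.1597 2.1736]
tr(P') = 9.9306

9.9306


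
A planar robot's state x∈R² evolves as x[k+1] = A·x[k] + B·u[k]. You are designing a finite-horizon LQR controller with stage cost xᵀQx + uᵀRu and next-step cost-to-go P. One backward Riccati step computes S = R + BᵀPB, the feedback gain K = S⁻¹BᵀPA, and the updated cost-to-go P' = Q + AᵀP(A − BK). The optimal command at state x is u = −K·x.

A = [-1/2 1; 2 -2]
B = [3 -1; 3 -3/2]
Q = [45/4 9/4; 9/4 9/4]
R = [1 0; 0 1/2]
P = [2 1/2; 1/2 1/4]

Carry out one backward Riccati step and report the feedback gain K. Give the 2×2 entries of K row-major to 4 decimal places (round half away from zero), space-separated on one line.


BᵀP = [7.5000 2.2500; -2.7500 -0.8750]
S = R + BᵀPB = [1 0; 0 1/2] + [29.2500 -10.8750; -10.8750 4.0625] = [30.2500 -10.8750; -10.8750 4.5625]
BᵀPA = [0.7500 3.0000; -0.3750 -1.0000]
K = S⁻¹·BᵀPA = [-0.0332 0.1424; -0.1614 0.1203]
A−BK = [-0.5617 0.6930; 1.8576 -2.2468]
AᵀP(A−BK) = [0.4644 -0.5617; -0.5617 0.6930]
P' = Q + AᵀP(A−BK) = [11.7144 1.6883; 1.6883 2.9430]
tr(P') = 14.6574

-0.0332 0.1424 -0.1614 0.1203


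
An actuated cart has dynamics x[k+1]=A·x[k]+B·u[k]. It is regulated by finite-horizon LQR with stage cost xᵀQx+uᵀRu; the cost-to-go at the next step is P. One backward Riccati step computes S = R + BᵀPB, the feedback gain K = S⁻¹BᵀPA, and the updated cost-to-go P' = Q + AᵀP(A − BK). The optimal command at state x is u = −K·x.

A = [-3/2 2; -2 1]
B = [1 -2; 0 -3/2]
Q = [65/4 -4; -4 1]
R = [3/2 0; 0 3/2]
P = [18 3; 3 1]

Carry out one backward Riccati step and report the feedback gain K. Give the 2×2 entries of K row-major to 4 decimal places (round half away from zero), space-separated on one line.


-0.1377 0.3832 0.7485 -0.7784

BᵀP = [18.0000 3.0000; -40.5000 -7.5000]
S = R + BᵀPB = [3/2 0; 0 3/2] + [18.0000 -40.5000; -40.5000 92.2500] = [19.5000 -40.5000; -40.5000 93.7500]
BᵀPA = [-33.0000 39.0000; 75.7500 -88.5000]
K = S⁻¹·BᵀPA = [-0.1377 0.3832; 0.7485 -0.7784]
A−BK = [0.1347 0.0599; -0.8772 -0.1677]
AᵀP(A−BK) = [1.2560 -0.8862; -0.8862 1.1617]
P' = Q + AᵀP(A−BK) = [17.5060 -4.8862; -4.8862 2.1617]
tr(P') = 19.6677


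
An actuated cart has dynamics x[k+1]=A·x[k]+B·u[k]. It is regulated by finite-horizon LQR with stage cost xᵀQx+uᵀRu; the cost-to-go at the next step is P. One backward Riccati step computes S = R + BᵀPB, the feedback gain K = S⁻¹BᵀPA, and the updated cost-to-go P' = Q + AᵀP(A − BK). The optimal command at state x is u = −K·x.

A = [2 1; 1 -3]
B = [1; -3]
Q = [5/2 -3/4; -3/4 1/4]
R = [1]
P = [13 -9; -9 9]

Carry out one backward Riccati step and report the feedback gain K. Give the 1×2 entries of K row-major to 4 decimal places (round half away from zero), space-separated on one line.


0.2953 0.9933

BᵀP = [40.0000 -36.0000]
S = R + BᵀPB = [1] + [148.0000] = [149.0000]
BᵀPA = [44.0000 148.0000]
K = S⁻¹·BᵀPA = [0.2953 0.9933]
A−BK = [1.7047 0.0067; 1.8859 -0.0201]
AᵀP(A−BK) = [12.0067 0.2953; 0.2953 0.9933]
P' = Q + AᵀP(A−BK) = [14.5067 -0.4547; -0.4547 1.2433]
tr(P') = 15.7500


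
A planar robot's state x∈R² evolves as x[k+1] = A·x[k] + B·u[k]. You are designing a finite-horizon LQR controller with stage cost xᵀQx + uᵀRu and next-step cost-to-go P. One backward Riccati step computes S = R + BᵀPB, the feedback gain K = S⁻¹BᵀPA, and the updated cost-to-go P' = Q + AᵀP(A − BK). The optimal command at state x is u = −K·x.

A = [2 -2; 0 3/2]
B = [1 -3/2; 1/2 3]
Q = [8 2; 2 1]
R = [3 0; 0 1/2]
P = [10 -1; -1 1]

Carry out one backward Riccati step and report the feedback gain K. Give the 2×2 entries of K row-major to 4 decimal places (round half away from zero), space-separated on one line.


0.8340 -0.5368 -0.5577 0.8365

BᵀP = [9.5000 -0.5000; -18.0000 4.5000]
S = R + BᵀPB = [3 0; 0 1/2] + [9.2500 -15.7500; -15.7500 40.5000] = [12.2500 -15.7500; -15.7500 41.0000]
BᵀPA = [19.0000 -19.7500; -36.0000 42.7500]
K = S⁻¹·BᵀPA = [0.8340 -0.5368; -0.5577 0.8365]
A−BK = [0.3295 -0.2085; 1.2560 -0.7411]
AᵀP(A−BK) = [4.0777 -2.6880; -2.6880 1.8891]
P' = Q + AᵀP(A−BK) = [12.0777 -0.6880; -0.6880 2.8891]
tr(P') = 14.9668


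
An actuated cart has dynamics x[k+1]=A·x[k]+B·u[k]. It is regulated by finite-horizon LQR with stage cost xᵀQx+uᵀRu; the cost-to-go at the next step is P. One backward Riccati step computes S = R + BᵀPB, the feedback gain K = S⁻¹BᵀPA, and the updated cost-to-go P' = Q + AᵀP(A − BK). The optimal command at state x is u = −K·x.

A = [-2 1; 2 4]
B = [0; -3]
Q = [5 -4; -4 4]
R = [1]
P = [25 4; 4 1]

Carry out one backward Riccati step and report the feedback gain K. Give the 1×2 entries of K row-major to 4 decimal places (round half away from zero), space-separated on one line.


BᵀP = [-12.0000 -3.0000]
S = R + BᵀPB = [1] + [9.0000] = [10.0000]
BᵀPA = [18.0000 -24.0000]
K = S⁻¹·BᵀPA = [1.8000 -2.4000]
A−BK = [-2.0000 1.0000; 7.4000 -3.2000]
AᵀP(A−BK) = [39.6000 -22.8000; -22.8000 15.4000]
P' = Q + AᵀP(A−BK) = [44.6000 -26.8000; -26.8000 19.4000]
tr(P') = 64.0000

1.8000 -2.4000


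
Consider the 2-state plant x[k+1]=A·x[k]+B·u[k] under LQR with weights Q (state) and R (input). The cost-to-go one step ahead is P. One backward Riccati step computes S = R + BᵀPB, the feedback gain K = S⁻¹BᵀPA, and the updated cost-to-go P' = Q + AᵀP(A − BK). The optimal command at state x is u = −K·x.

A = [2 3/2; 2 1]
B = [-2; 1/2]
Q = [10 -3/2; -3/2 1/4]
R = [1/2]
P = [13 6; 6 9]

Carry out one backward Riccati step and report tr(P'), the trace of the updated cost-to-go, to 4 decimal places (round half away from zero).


BᵀP = [-23.0000 -7.5000]
S = R + BᵀPB = [1/2] + [42.2500] = [42.7500]
BᵀPA = [-61.0000 -42.0000]
K = S⁻¹·BᵀPA = [-1.4269 -0.9825]
A−BK = [-0.8538 -0.4649; 2.7135 1.4912]
AᵀP(A−BK) = [48.9591 27.0702; 27.0702 14.9868]
P' = Q + AᵀP(A−BK) = [58.9591 25.5702; 25.5702 15.2368]
tr(P') = 74.1959

74.1959


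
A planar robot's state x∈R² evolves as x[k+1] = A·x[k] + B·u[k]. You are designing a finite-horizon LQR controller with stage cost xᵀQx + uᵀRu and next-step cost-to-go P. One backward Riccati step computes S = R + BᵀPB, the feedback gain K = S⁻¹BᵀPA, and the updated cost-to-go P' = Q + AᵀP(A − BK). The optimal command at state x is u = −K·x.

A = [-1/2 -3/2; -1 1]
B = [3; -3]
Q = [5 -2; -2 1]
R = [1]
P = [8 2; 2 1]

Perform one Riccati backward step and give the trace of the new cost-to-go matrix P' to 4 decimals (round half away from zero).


BᵀP = [18.0000 3.0000]
S = R + BᵀPB = [1] + [45.0000] = [46.0000]
BᵀPA = [-12.0000 -24.0000]
K = S⁻¹·BᵀPA = [-0.2609 -0.5217]
A−BK = [0.2826 0.0652; -1.7826 -0.5652]
AᵀP(A−BK) = [1.8696 0.7391; 0.7391 0.4783]
P' = Q + AᵀP(A−BK) = [6.8696 -1.2609; -1.2609 1.4783]
tr(P') = 8.3478

8.3478


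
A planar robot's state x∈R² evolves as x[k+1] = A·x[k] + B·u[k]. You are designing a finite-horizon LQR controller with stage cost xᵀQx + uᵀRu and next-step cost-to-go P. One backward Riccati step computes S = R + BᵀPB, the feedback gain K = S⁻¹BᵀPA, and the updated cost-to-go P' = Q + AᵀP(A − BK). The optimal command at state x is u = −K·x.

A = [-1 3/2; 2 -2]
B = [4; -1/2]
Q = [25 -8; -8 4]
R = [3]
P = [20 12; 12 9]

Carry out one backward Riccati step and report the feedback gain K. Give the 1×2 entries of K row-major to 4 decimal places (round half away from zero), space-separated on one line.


0.0469 0.0866

BᵀP = [74.0000 43.5000]
S = R + BᵀPB = [3] + [274.2500] = [277.2500]
BᵀPA = [13.0000 24.0000]
K = S⁻¹·BᵀPA = [0.0469 0.0866]
A−BK = [-1.1876 1.1537; 2.0234 -1.9567]
AᵀP(A−BK) = [7.3904 -7.1253; -7.1253 6.9225]
P' = Q + AᵀP(A−BK) = [32.3904 -15.1253; -15.1253 10.9225]
tr(P') = 43.3129


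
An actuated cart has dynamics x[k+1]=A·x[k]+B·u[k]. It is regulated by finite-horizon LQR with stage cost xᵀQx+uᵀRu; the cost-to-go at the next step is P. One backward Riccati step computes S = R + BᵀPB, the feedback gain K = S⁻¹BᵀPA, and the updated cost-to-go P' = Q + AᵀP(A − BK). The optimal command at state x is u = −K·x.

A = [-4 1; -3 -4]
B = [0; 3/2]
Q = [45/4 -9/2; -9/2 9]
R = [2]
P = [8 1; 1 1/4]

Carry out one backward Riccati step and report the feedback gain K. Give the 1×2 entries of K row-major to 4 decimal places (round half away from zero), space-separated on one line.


BᵀP = [1.5000 0.3750]
S = R + BᵀPB = [2] + [0.5625] = [2.5625]
BᵀPA = [-7.1250 0.0000]
K = S⁻¹·BᵀPA = [-2.7805 0.0000]
A−BK = [-4.0000 1.0000; 1.1707 -4.0000]
AᵀP(A−BK) = [134.4390 -16.0000; -16.0000 4.0000]
P' = Q + AᵀP(A−BK) = [145.6890 -20.5000; -20.5000 13.0000]
tr(P') = 158.6890

-2.7805 0.0000


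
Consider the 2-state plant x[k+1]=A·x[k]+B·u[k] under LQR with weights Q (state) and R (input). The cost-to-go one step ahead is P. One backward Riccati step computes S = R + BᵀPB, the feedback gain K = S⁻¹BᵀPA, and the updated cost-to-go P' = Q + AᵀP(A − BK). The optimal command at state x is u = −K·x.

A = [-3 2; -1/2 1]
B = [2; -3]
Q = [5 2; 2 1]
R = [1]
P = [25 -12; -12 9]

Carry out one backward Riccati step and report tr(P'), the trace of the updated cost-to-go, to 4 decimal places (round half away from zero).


BᵀP = [86.0000 -51.0000]
S = R + BᵀPB = [1] + [325.0000] = [326.0000]
BᵀPA = [-232.5000 121.0000]
K = S⁻¹·BᵀPA = [-0.7132 0.3712]
A−BK = [-1.5736 1.2577; -2.6396 2.1135]
AᵀP(A−BK) = [25.4333 -20.2040; -20.2040 16.0890]
P' = Q + AᵀP(A−BK) = [30.4333 -18.2040; -18.2040 17.0890]
tr(P') = 47.5222

47.5222


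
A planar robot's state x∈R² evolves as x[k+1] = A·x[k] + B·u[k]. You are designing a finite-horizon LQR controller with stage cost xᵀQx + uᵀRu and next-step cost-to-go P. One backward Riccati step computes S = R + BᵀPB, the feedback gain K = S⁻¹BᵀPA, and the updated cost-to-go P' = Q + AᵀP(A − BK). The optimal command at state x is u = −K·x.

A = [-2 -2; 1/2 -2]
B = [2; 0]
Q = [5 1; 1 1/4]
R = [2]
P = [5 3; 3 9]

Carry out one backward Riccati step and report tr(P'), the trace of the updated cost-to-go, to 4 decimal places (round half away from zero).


41.8182

BᵀP = [10.0000 6.0000]
S = R + BᵀPB = [2] + [20.0000] = [22.0000]
BᵀPA = [-17.0000 -32.0000]
K = S⁻¹·BᵀPA = [-0.7727 -1.4545]
A−BK = [-0.4545 0.9091; 0.5000 -2.0000]
AᵀP(A−BK) = [3.1136 -4.7273; -4.7273 33.4545]
P' = Q + AᵀP(A−BK) = [8.1136 -3.7273; -3.7273 33.7045]
tr(P') = 41.8182
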